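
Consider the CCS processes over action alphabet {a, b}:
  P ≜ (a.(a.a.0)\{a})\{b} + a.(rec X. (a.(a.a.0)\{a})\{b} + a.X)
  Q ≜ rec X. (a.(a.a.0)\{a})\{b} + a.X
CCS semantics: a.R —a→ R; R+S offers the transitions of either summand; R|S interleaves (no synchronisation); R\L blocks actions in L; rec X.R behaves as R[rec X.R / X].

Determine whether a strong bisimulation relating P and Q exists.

Reachable graph of P (3 states):
  s0 = (a.(a.a.0)\{a})\{b} + a.(rec X. (a.(a.a.0)\{a})\{b} + a.X) | —a→ s1, —a→ s2
  s1 = (a.a.0)\{a}\{b} | (no moves)
  s2 = rec X. (a.(a.a.0)\{a})\{b} + a.X | —a→ s1, —a→ s2
Reachable graph of Q (2 states):
  t0 = rec X. (a.(a.a.0)\{a})\{b} + a.X | —a→ t0, —a→ t1
  t1 = (a.a.0)\{a}\{b} | (no moves)
Coarsest stable partition (strong bisimilarity classes):
  B0 = {s0, s2, t0}
  B1 = {s1, t1}
s0 ∈ B0, t0 ∈ B0 → same block

bisimilar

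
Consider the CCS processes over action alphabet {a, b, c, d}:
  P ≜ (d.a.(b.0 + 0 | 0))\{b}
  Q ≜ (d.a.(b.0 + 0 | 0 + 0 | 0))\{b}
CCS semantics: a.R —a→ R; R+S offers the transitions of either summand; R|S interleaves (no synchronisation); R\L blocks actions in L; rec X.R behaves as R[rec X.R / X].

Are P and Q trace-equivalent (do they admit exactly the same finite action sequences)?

trace-equivalent

P's transition system — 3 states:
  m0 = (d.a.(b.0 + 0 | 0))\{b} | =d=> m1
  m1 = (a.(b.0 + 0 | 0))\{b} | =a=> m2
  m2 = (b.0 + 0 | 0)\{b} | ·
Q's transition system — 3 states:
  n0 = (d.a.(b.0 + 0 | 0 + 0 | 0))\{b} | =d=> n1
  n1 = (a.(b.0 + 0 | 0 + 0 | 0))\{b} | =a=> n2
  n2 = (b.0 + 0 | 0 + 0 | 0)\{b} | ·
Coarsest stable partition (strong bisimilarity classes):
  B0 = {m0, n0}
  B1 = {m1, n1}
  B2 = {m2, n2}
m0 ∈ B0, n0 ∈ B0 → same block
Bisimilar ⇒ trace-equivalent.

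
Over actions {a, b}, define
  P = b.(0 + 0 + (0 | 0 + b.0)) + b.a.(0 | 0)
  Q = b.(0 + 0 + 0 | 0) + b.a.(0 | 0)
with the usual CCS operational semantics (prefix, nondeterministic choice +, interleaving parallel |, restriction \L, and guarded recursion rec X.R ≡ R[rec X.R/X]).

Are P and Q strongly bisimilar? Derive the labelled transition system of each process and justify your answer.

NO

P's transition system — 5 states:
  s0 = b.(0 + 0 + (0 | 0 + b.0)) + b.a.(0 | 0) has moves —b→ s1, —b→ s2
  s1 = 0 + 0 + (0 | 0 + b.0) has moves —b→ s3
  s2 = a.(0 | 0) has moves —a→ s4
  s3 = 0 has moves ·
  s4 = 0 | 0 has moves ·
Q's transition system — 4 states:
  t0 = b.(0 + 0 + 0 | 0) + b.a.(0 | 0) has moves —b→ t1, —b→ t2
  t1 = 0 + 0 + 0 | 0 has moves ·
  t2 = a.(0 | 0) has moves —a→ t3
  t3 = 0 | 0 has moves ·
Partition-refinement fixed point:
  B0 = {s0}
  B1 = {s1}
  B2 = {s3, s4, t1, t3}
  B3 = {s2, t2}
  B4 = {t0}
s0 ∈ B0, t0 ∈ B4 → different blocks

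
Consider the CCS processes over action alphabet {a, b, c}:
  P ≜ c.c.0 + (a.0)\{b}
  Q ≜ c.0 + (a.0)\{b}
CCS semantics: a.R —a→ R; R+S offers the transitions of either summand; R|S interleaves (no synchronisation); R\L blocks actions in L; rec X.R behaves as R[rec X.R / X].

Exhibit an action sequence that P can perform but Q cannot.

LTS(P): 4 reachable states
  m0 = c.c.0 + (a.0)\{b} | ··a··> m1, ··c··> m2
  m1 = 0\{b} | ·
  m2 = c.0 | ··c··> m3
  m3 = 0 | ·
LTS(Q): 3 reachable states
  n0 = c.0 + (a.0)\{b} | ··a··> n1, ··c··> n2
  n1 = 0\{b} | ·
  n2 = 0 | ·
Run σ = ⟨cc⟩ on P: start {m0}
  [1] c ⇒ {m2}
  [2] c ⇒ {m3}
  P completes σ.
Run σ = ⟨cc⟩ on Q: start {n0}
  [1] c ⇒ {n2}
  [2] c ⇒ ∅ (Q stuck)

cc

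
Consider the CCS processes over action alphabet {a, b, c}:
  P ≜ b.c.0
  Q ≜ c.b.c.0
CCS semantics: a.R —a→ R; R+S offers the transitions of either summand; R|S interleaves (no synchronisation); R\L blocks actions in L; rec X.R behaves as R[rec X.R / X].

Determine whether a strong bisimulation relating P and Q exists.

Reachable graph of P (3 states):
  p0 = b.c.0 :: ··b··> p1
  p1 = c.0 :: ··c··> p2
  p2 = 0 :: ·
Reachable graph of Q (4 states):
  q0 = c.b.c.0 :: ··c··> q1
  q1 = b.c.0 :: ··b··> q2
  q2 = c.0 :: ··c··> q3
  q3 = 0 :: ·
Partition-refinement fixed point:
  B0 = {p0, q1}
  B1 = {p1, q2}
  B2 = {p2, q3}
  B3 = {q0}
p0 ∈ B0, q0 ∈ B3 → different blocks

P ≁ Q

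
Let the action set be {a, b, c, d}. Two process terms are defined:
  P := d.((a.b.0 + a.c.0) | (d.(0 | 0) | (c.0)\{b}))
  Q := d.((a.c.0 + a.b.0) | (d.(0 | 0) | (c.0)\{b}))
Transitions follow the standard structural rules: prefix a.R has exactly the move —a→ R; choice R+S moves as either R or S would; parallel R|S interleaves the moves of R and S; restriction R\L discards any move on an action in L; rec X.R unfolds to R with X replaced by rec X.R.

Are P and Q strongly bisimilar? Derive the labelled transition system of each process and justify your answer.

P's transition system — 17 states:
  p0 = d.((a.b.0 + a.c.0) | (d.(0 | 0) | (c.0)\{b})) has moves -d-> p1
  p1 = (a.b.0 + a.c.0) | (d.(0 | 0) | (c.0)\{b}) has moves -a-> p2, -a-> p3, -c-> p4, -d-> p5
  p2 = b.0 | (d.(0 | 0) | (c.0)\{b}) has moves -b-> p6, -c-> p7, -d-> p8
  p3 = c.0 | (d.(0 | 0) | (c.0)\{b}) has moves -c-> p6, -c-> p9, -d-> p10
  p4 = (a.b.0 + a.c.0) | (d.(0 | 0) | 0\{b}) has moves -a-> p7, -a-> p9, -d-> p11
  p5 = (a.b.0 + a.c.0) | (0 | 0 | (c.0)\{b}) has moves -a-> p10, -a-> p8, -c-> p11
  p6 = 0 | (d.(0 | 0) | (c.0)\{b}) has moves -c-> p12, -d-> p13
  p7 = b.0 | (d.(0 | 0) | 0\{b}) has moves -b-> p12, -d-> p14
  p8 = b.0 | (0 | 0 | (c.0)\{b}) has moves -b-> p13, -c-> p14
  p9 = c.0 | (d.(0 | 0) | 0\{b}) has moves -c-> p12, -d-> p15
  p10 = c.0 | (0 | 0 | (c.0)\{b}) has moves -c-> p13, -c-> p15
  p11 = (a.b.0 + a.c.0) | (0 | 0 | 0\{b}) has moves -a-> p14, -a-> p15
  p12 = 0 | (d.(0 | 0) | 0\{b}) has moves -d-> p16
  p13 = 0 | (0 | 0 | (c.0)\{b}) has moves -c-> p16
  p14 = b.0 | (0 | 0 | 0\{b}) has moves -b-> p16
  p15 = c.0 | (0 | 0 | 0\{b}) has moves -c-> p16
  p16 = 0 | (0 | 0 | 0\{b}) has moves stopped
Q's transition system — 17 states:
  q0 = d.((a.c.0 + a.b.0) | (d.(0 | 0) | (c.0)\{b})) has moves -d-> q1
  q1 = (a.c.0 + a.b.0) | (d.(0 | 0) | (c.0)\{b}) has moves -a-> q2, -a-> q3, -c-> q4, -d-> q5
  q2 = b.0 | (d.(0 | 0) | (c.0)\{b}) has moves -b-> q6, -c-> q7, -d-> q8
  q3 = c.0 | (d.(0 | 0) | (c.0)\{b}) has moves -c-> q6, -c-> q9, -d-> q10
  q4 = (a.c.0 + a.b.0) | (d.(0 | 0) | 0\{b}) has moves -a-> q7, -a-> q9, -d-> q11
  q5 = (a.c.0 + a.b.0) | (0 | 0 | (c.0)\{b}) has moves -a-> q10, -a-> q8, -c-> q11
  q6 = 0 | (d.(0 | 0) | (c.0)\{b}) has moves -c-> q12, -d-> q13
  q7 = b.0 | (d.(0 | 0) | 0\{b}) has moves -b-> q12, -d-> q14
  q8 = b.0 | (0 | 0 | (c.0)\{b}) has moves -b-> q13, -c-> q14
  q9 = c.0 | (d.(0 | 0) | 0\{b}) has moves -c-> q12, -d-> q15
  q10 = c.0 | (0 | 0 | (c.0)\{b}) has moves -c-> q13, -c-> q15
  q11 = (a.c.0 + a.b.0) | (0 | 0 | 0\{b}) has moves -a-> q14, -a-> q15
  q12 = 0 | (d.(0 | 0) | 0\{b}) has moves -d-> q16
  q13 = 0 | (0 | 0 | (c.0)\{b}) has moves -c-> q16
  q14 = b.0 | (0 | 0 | 0\{b}) has moves -b-> q16
  q15 = c.0 | (0 | 0 | 0\{b}) has moves -c-> q16
  q16 = 0 | (0 | 0 | 0\{b}) has moves stopped
Bisimilarity quotient blocks:
  B0 = {p0, q0}
  B1 = {p1, q1}
  B2 = {p4, q4}
  B3 = {p6, p9, q6, q9}
  B4 = {p12, q12}
  B5 = {p16, q16}
  B6 = {p13, p15, q13, q15}
  B7 = {p11, q11}
  B8 = {p14, q14}
  B9 = {p7, q7}
  B10 = {p5, q5}
  B11 = {p10, q10}
  B12 = {p8, q8}
  B13 = {p2, q2}
  B14 = {p3, q3}
p0 ∈ B0, q0 ∈ B0 → same block

YES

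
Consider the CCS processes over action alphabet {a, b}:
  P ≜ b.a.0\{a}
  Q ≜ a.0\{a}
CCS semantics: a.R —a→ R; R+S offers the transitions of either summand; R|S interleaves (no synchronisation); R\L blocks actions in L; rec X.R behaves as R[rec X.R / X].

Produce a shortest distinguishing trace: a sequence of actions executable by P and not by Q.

P's transition system — 3 states:
  p0 = b.a.0\{a} | --b--▸ p1
  p1 = a.0\{a} | --a--▸ p2
  p2 = 0\{a} | ∅
Q's transition system — 2 states:
  q0 = a.0\{a} | --a--▸ q1
  q1 = 0\{a} | ∅
Run σ = ⟨b⟩ on P: start {p0}
  [1] b ⇒ {p1}
  — P admits the full trace.
Run σ = ⟨b⟩ on Q: start {q0}
  [1] b ⇒ no successor for Q

b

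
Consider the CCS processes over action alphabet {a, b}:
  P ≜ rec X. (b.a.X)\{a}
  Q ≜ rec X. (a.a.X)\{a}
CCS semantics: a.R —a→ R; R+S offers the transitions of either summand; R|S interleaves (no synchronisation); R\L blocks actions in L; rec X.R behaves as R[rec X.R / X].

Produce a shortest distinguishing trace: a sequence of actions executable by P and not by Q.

b

P's transition system — 2 states:
  s0 = rec X. (b.a.X)\{a} :: —b→ s1
  s1 = (a.(rec X. (b.a.X)\{a}))\{a} :: deadlocked
Q's transition system — 1 states:
  t0 = rec X. (a.a.X)\{a} :: deadlocked
Run σ = ⟨b⟩ on P: start {s0}
  after b @ step 1: {s1}
  P completes σ.
Run σ = ⟨b⟩ on Q: start {t0}
  after b @ step 1: ∅  — Q cannot continue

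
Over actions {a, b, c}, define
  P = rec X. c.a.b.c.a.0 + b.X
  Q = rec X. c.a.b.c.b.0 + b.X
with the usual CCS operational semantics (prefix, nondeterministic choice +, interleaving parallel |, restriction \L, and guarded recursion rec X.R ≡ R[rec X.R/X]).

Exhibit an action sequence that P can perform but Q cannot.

Reachable graph of P (6 states):
  p0 = rec X. c.a.b.c.a.0 + b.X :: --b--▸ p0, --c--▸ p1
  p1 = a.b.c.a.0 :: --a--▸ p2
  p2 = b.c.a.0 :: --b--▸ p3
  p3 = c.a.0 :: --c--▸ p4
  p4 = a.0 :: --a--▸ p5
  p5 = 0 :: deadlocked
Reachable graph of Q (6 states):
  q0 = rec X. c.a.b.c.b.0 + b.X :: --b--▸ q0, --c--▸ q1
  q1 = a.b.c.b.0 :: --a--▸ q2
  q2 = b.c.b.0 :: --b--▸ q3
  q3 = c.b.0 :: --c--▸ q4
  q4 = b.0 :: --b--▸ q5
  q5 = 0 :: deadlocked
Executing cabca from P (initial set {p0}):
  step 1 (c): {p1}
  step 2 (a): {p2}
  step 3 (b): {p3}
  step 4 (c): {p4}
  step 5 (a): {p5}
  ✓ P
Executing cabca from Q (initial set {q0}):
  step 1 (c): {q1}
  step 2 (a): {q2}
  step 3 (b): {q3}
  step 4 (c): {q4}
  step 5 (a): no successor for Q

cabca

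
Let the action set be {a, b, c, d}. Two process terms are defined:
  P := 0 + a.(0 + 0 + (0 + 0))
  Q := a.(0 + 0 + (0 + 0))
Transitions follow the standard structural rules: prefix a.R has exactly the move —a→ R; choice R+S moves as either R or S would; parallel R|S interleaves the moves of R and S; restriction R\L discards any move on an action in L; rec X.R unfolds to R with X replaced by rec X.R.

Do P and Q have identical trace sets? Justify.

traces(P) = traces(Q)

P's transition system — 2 states:
  s0 = 0 + a.(0 + 0 + (0 + 0)) | —a→ s1
  s1 = 0 + 0 + (0 + 0) | stopped
Q's transition system — 2 states:
  t0 = a.(0 + 0 + (0 + 0)) | —a→ t1
  t1 = 0 + 0 + (0 + 0) | stopped
Partition-refinement fixed point:
  B0 = {s0, t0}
  B1 = {s1, t1}
s0 ∈ B0, t0 ∈ B0 → same block
Bisimilar ⇒ trace-equivalent.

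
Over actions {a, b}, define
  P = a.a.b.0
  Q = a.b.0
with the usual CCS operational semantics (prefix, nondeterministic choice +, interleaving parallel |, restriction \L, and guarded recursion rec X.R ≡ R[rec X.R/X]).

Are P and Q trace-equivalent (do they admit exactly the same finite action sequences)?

Reachable graph of P (4 states):
  m0 = a.a.b.0 → =a=> m1
  m1 = a.b.0 → =a=> m2
  m2 = b.0 → =b=> m3
  m3 = 0 → ∅
Reachable graph of Q (3 states):
  n0 = a.b.0 → =a=> n1
  n1 = b.0 → =b=> n2
  n2 = 0 → ∅
Executing aa from P (initial set {m0}):
  [1] a ⇒ {m1}
  [2] a ⇒ {m2}
  — P admits the full trace.
Executing aa from Q (initial set {n0}):
  [1] a ⇒ {n1}
  [2] a ⇒ ∅ (Q stuck)

trace-distinct — witness ⟨aa⟩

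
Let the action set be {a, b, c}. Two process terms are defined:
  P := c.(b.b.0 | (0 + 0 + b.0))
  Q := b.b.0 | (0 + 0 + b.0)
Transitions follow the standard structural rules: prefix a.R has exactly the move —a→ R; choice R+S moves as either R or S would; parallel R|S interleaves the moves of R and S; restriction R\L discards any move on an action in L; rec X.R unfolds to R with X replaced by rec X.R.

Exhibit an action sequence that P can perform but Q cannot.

c

Reachable graph of P (7 states):
  m0 = c.(b.b.0 | (0 + 0 + b.0)) :: =c=> m1
  m1 = b.b.0 | (0 + 0 + b.0) :: =b=> m2, =b=> m3
  m2 = b.0 | (0 + 0 + b.0) :: =b=> m4, =b=> m5
  m3 = b.b.0 | 0 :: =b=> m5
  m4 = 0 | (0 + 0 + b.0) :: =b=> m6
  m5 = b.0 | 0 :: =b=> m6
  m6 = 0 | 0 :: (no moves)
Reachable graph of Q (6 states):
  n0 = b.b.0 | (0 + 0 + b.0) :: =b=> n1, =b=> n2
  n1 = b.0 | (0 + 0 + b.0) :: =b=> n3, =b=> n4
  n2 = b.b.0 | 0 :: =b=> n4
  n3 = 0 | (0 + 0 + b.0) :: =b=> n5
  n4 = b.0 | 0 :: =b=> n5
  n5 = 0 | 0 :: (no moves)
Executing c from P (initial set {m0}):
  [1] c ⇒ {m1}
  ✓ P
Executing c from Q (initial set {n0}):
  [1] c ⇒ no successor for Q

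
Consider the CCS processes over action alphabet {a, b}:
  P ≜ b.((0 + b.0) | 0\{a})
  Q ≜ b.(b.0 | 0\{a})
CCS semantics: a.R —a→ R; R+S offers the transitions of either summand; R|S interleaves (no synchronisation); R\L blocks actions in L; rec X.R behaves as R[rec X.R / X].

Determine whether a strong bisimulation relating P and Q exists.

P ~ Q

Reachable graph of P (3 states):
  p0 = b.((0 + b.0) | 0\{a}) ⊢ -b-> p1
  p1 = (0 + b.0) | 0\{a} ⊢ -b-> p2
  p2 = 0 | 0\{a} ⊢ ∅
Reachable graph of Q (3 states):
  q0 = b.(b.0 | 0\{a}) ⊢ -b-> q1
  q1 = b.0 | 0\{a} ⊢ -b-> q2
  q2 = 0 | 0\{a} ⊢ ∅
Coarsest stable partition (strong bisimilarity classes):
  B0 = {p0, q0}
  B1 = {p1, q1}
  B2 = {p2, q2}
p0 ∈ B0, q0 ∈ B0 → same block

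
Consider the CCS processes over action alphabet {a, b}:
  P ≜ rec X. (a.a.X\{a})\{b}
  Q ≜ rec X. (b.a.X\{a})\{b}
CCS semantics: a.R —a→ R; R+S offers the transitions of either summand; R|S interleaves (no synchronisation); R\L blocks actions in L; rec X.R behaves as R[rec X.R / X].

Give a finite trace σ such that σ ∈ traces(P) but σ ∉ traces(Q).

P's transition system — 3 states:
  m0 = rec X. (a.a.X\{a})\{b} → ··a··> m1
  m1 = (a.(rec X. (a.a.X\{a})\{b})\{a})\{b} → ··a··> m2
  m2 = (rec X. (a.a.X\{a})\{b})\{a}\{b} → ∅
Q's transition system — 1 states:
  n0 = rec X. (b.a.X\{a})\{b} → ∅
Trace ⟨a⟩ through P, begin at {m0}:
  step 1 (a): {m1}
  P completes σ.
Trace ⟨a⟩ through Q, begin at {n0}:
  step 1 (a): ∅ (Q stuck)

a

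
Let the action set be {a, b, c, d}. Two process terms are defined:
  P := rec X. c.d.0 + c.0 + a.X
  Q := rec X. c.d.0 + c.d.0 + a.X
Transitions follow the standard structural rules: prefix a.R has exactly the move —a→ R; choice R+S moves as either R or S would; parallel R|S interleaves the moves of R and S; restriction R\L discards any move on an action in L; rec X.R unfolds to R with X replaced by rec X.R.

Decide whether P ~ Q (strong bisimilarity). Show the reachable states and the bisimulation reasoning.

NO

P's transition system — 3 states:
  s0 = rec X. c.d.0 + c.0 + a.X | --a--▸ s0, --c--▸ s1, --c--▸ s2
  s1 = 0 | ·
  s2 = d.0 | --d--▸ s1
Q's transition system — 3 states:
  t0 = rec X. c.d.0 + c.d.0 + a.X | --a--▸ t0, --c--▸ t1
  t1 = d.0 | --d--▸ t2
  t2 = 0 | ·
Bisimilarity quotient blocks:
  B0 = {s0}
  B1 = {s2, t1}
  B2 = {s1, t2}
  B3 = {t0}
s0 ∈ B0, t0 ∈ B3 → different blocks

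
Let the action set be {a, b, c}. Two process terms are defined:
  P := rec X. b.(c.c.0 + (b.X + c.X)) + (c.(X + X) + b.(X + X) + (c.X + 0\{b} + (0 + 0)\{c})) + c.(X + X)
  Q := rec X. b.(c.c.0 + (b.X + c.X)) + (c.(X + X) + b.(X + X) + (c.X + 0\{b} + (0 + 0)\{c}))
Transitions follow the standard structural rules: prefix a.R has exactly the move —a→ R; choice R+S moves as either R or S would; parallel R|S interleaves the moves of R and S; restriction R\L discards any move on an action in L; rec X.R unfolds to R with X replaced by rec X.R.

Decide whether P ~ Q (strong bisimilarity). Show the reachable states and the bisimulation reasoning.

bisimilar

P's transition system — 5 states:
  s0 = rec X. b.(c.c.0 + (b.X + c.X)) + (c.(X + X) + b.(X + X) + (c.X + 0\{b} + (0 + 0)\{c})) + c.(X + X) | =b=> s1, =b=> s2, =c=> s0, =c=> s1
  s1 = (rec X. b.(c.c.0 + (b.X + c.X)) + (c.(X + X) + b.(X + X) + (c.X + 0\{b} + (0 + 0)\{c})) + c.(X + X)) + (rec X. b.(c.c.0 + (b.X + c.X)) + (c.(X + X) + b.(X + X) + (c.X + 0\{b} + (0 + 0)\{c})) + c.(X + X)) | =b=> s1, =b=> s2, =c=> s0, =c=> s1
  s2 = c.c.0 + (b.(rec X. b.(c.c.0 + (b.X + c.X)) + (c.(X + X) + b.(X + X) + (c.X + 0\{b} + (0 + 0)\{c})) + c.(X + X)) + c.(rec X. b.(c.c.0 + (b.X + c.X)) + (c.(X + X) + b.(X + X) + (c.X + 0\{b} + (0 + 0)\{c})) + c.(X + X))) | =b=> s0, =c=> s0, =c=> s3
  s3 = c.0 | =c=> s4
  s4 = 0 | (no moves)
Q's transition system — 5 states:
  t0 = rec X. b.(c.c.0 + (b.X + c.X)) + (c.(X + X) + b.(X + X) + (c.X + 0\{b} + (0 + 0)\{c})) | =b=> t1, =b=> t2, =c=> t0, =c=> t1
  t1 = (rec X. b.(c.c.0 + (b.X + c.X)) + (c.(X + X) + b.(X + X) + (c.X + 0\{b} + (0 + 0)\{c}))) + (rec X. b.(c.c.0 + (b.X + c.X)) + (c.(X + X) + b.(X + X) + (c.X + 0\{b} + (0 + 0)\{c}))) | =b=> t1, =b=> t2, =c=> t0, =c=> t1
  t2 = c.c.0 + (b.(rec X. b.(c.c.0 + (b.X + c.X)) + (c.(X + X) + b.(X + X) + (c.X + 0\{b} + (0 + 0)\{c}))) + c.(rec X. b.(c.c.0 + (b.X + c.X)) + (c.(X + X) + b.(X + X) + (c.X + 0\{b} + (0 + 0)\{c})))) | =b=> t0, =c=> t0, =c=> t3
  t3 = c.0 | =c=> t4
  t4 = 0 | (no moves)
Coarsest stable partition (strong bisimilarity classes):
  B0 = {s0, s1, t0, t1}
  B1 = {s2, t2}
  B2 = {s3, t3}
  B3 = {s4, t4}
s0 ∈ B0, t0 ∈ B0 → same block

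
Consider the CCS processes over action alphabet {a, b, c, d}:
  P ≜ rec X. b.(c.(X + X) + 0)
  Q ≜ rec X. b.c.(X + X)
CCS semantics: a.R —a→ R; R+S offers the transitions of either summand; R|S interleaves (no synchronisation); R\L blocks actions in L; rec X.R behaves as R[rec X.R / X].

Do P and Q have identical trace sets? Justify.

YES

LTS(P): 3 reachable states
  u0 = rec X. b.(c.(X + X) + 0) :: =b=> u1
  u1 = c.((rec X. b.(c.(X + X) + 0)) + (rec X. b.(c.(X + X) + 0))) + 0 :: =c=> u2
  u2 = (rec X. b.(c.(X + X) + 0)) + (rec X. b.(c.(X + X) + 0)) :: =b=> u1
LTS(Q): 3 reachable states
  v0 = rec X. b.c.(X + X) :: =b=> v1
  v1 = c.((rec X. b.c.(X + X)) + (rec X. b.c.(X + X))) :: =c=> v2
  v2 = (rec X. b.c.(X + X)) + (rec X. b.c.(X + X)) :: =b=> v1
Partition-refinement fixed point:
  B0 = {u0, u2, v0, v2}
  B1 = {u1, v1}
u0 ∈ B0, v0 ∈ B0 → same block
Bisimilar ⇒ trace-equivalent.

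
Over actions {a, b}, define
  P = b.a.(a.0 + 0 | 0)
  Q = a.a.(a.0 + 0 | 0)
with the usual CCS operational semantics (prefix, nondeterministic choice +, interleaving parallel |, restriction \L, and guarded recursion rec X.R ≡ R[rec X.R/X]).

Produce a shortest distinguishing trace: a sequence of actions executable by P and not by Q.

Reachable graph of P (4 states):
  s0 = b.a.(a.0 + 0 | 0) has moves ··b··> s1
  s1 = a.(a.0 + 0 | 0) has moves ··a··> s2
  s2 = a.0 + 0 | 0 has moves ··a··> s3
  s3 = 0 has moves ·
Reachable graph of Q (4 states):
  t0 = a.a.(a.0 + 0 | 0) has moves ··a··> t1
  t1 = a.(a.0 + 0 | 0) has moves ··a··> t2
  t2 = a.0 + 0 | 0 has moves ··a··> t3
  t3 = 0 has moves ·
Executing b from P (initial set {s0}):
  after b @ step 1: {s1}
  ✓ P
Executing b from Q (initial set {t0}):
  after b @ step 1: ∅  — Q cannot continue

b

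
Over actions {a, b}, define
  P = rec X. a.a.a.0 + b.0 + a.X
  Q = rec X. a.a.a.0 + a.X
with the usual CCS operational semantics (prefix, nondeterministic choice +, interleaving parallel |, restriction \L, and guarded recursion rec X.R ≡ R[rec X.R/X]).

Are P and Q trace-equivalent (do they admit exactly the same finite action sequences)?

LTS(P): 4 reachable states
  m0 = rec X. a.a.a.0 + b.0 + a.X has moves ··a··> m0, ··a··> m1, ··b··> m2
  m1 = a.a.0 has moves ··a··> m3
  m2 = 0 has moves deadlocked
  m3 = a.0 has moves ··a··> m2
LTS(Q): 4 reachable states
  n0 = rec X. a.a.a.0 + a.X has moves ··a··> n0, ··a··> n1
  n1 = a.a.0 has moves ··a··> n2
  n2 = a.0 has moves ··a··> n3
  n3 = 0 has moves deadlocked
Trace ⟨b⟩ through P, begin at {m0}:
  [1] b ⇒ {m2}
  ✓ P
Trace ⟨b⟩ through Q, begin at {n0}:
  [1] b ⇒ ∅ (Q stuck)

trace-distinct — witness ⟨b⟩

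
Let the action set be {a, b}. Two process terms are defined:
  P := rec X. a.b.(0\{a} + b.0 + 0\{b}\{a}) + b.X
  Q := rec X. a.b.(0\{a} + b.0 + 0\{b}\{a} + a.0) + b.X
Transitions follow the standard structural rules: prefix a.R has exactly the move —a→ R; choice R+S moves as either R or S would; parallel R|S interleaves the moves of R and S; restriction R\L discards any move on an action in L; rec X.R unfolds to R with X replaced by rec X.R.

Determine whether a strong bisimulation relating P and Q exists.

P ≁ Q

LTS(P): 4 reachable states
  s0 = rec X. a.b.(0\{a} + b.0 + 0\{b}\{a}) + b.X :: —a→ s1, —b→ s0
  s1 = b.(0\{a} + b.0 + 0\{b}\{a}) :: —b→ s2
  s2 = 0\{a} + b.0 + 0\{b}\{a} :: —b→ s3
  s3 = 0 :: stopped
LTS(Q): 4 reachable states
  t0 = rec X. a.b.(0\{a} + b.0 + 0\{b}\{a} + a.0) + b.X :: —a→ t1, —b→ t0
  t1 = b.(0\{a} + b.0 + 0\{b}\{a} + a.0) :: —b→ t2
  t2 = 0\{a} + b.0 + 0\{b}\{a} + a.0 :: —a→ t3, —b→ t3
  t3 = 0 :: stopped
Partition-refinement fixed point:
  B0 = {s0}
  B1 = {s1}
  B2 = {s2}
  B3 = {s3, t3}
  B4 = {t0}
  B5 = {t1}
  B6 = {t2}
s0 ∈ B0, t0 ∈ B4 → different blocks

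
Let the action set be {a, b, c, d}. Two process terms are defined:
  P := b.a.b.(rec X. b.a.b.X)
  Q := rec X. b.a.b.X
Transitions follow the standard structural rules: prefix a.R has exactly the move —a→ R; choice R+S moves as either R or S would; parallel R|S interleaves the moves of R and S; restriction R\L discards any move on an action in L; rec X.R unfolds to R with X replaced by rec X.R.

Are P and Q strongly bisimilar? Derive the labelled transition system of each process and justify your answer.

LTS(P): 4 reachable states
  u0 = b.a.b.(rec X. b.a.b.X) :: --b--▸ u1
  u1 = a.b.(rec X. b.a.b.X) :: --a--▸ u2
  u2 = b.(rec X. b.a.b.X) :: --b--▸ u3
  u3 = rec X. b.a.b.X :: --b--▸ u1
LTS(Q): 3 reachable states
  v0 = rec X. b.a.b.X :: --b--▸ v1
  v1 = a.b.(rec X. b.a.b.X) :: --a--▸ v2
  v2 = b.(rec X. b.a.b.X) :: --b--▸ v0
Bisimilarity quotient blocks:
  B0 = {u0, u3, v0}
  B1 = {u1, v1}
  B2 = {u2, v2}
u0 ∈ B0, v0 ∈ B0 → same block

bisimilar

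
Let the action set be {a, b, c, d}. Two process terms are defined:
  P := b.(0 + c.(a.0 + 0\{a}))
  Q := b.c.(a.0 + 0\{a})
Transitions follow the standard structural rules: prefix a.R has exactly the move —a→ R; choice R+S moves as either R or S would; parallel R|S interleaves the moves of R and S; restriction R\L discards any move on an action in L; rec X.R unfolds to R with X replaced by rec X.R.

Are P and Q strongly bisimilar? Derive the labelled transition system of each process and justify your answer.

LTS(P): 4 reachable states
  m0 = b.(0 + c.(a.0 + 0\{a})) | ··b··> m1
  m1 = 0 + c.(a.0 + 0\{a}) | ··c··> m2
  m2 = a.0 + 0\{a} | ··a··> m3
  m3 = 0 | ·
LTS(Q): 4 reachable states
  n0 = b.c.(a.0 + 0\{a}) | ··b··> n1
  n1 = c.(a.0 + 0\{a}) | ··c··> n2
  n2 = a.0 + 0\{a} | ··a··> n3
  n3 = 0 | ·
Partition-refinement fixed point:
  B0 = {m0, n0}
  B1 = {m1, n1}
  B2 = {m2, n2}
  B3 = {m3, n3}
m0 ∈ B0, n0 ∈ B0 → same block

YES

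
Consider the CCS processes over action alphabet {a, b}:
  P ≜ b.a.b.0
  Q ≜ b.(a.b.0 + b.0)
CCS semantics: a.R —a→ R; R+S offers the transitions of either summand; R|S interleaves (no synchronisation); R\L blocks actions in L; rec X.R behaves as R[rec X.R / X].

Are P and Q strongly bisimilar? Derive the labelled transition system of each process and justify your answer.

P ≁ Q

LTS(P): 4 reachable states
  u0 = b.a.b.0 | —b→ u1
  u1 = a.b.0 | —a→ u2
  u2 = b.0 | —b→ u3
  u3 = 0 | (no moves)
LTS(Q): 4 reachable states
  v0 = b.(a.b.0 + b.0) | —b→ v1
  v1 = a.b.0 + b.0 | —a→ v2, —b→ v3
  v2 = b.0 | —b→ v3
  v3 = 0 | (no moves)
Coarsest stable partition (strong bisimilarity classes):
  B0 = {u0}
  B1 = {u1}
  B2 = {u2, v2}
  B3 = {u3, v3}
  B4 = {v0}
  B5 = {v1}
u0 ∈ B0, v0 ∈ B4 → different blocks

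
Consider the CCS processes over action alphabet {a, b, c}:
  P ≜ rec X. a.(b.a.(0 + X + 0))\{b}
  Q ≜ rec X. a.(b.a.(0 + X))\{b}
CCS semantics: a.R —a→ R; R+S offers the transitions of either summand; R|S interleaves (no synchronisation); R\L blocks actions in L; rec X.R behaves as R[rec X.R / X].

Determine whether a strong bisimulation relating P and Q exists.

bisimilar

P's transition system — 2 states:
  m0 = rec X. a.(b.a.(0 + X + 0))\{b} ⊢ —a→ m1
  m1 = (b.a.(0 + (rec X. a.(b.a.(0 + X + 0))\{b}) + 0))\{b} ⊢ (no moves)
Q's transition system — 2 states:
  n0 = rec X. a.(b.a.(0 + X))\{b} ⊢ —a→ n1
  n1 = (b.a.(0 + (rec X. a.(b.a.(0 + X))\{b})))\{b} ⊢ (no moves)
Coarsest stable partition (strong bisimilarity classes):
  B0 = {m0, n0}
  B1 = {m1, n1}
m0 ∈ B0, n0 ∈ B0 → same block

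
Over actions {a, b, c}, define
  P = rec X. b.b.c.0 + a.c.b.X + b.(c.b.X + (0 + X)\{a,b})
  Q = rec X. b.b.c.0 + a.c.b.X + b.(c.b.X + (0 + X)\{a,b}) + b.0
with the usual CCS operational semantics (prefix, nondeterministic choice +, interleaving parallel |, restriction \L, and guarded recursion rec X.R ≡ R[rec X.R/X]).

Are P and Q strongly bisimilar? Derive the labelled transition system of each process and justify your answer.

not bisimilar

LTS(P): 7 reachable states
  u0 = rec X. b.b.c.0 + a.c.b.X + b.(c.b.X + (0 + X)\{a,b}) :: -a-> u1, -b-> u2, -b-> u3
  u1 = c.b.(rec X. b.b.c.0 + a.c.b.X + b.(c.b.X + (0 + X)\{a,b})) :: -c-> u4
  u2 = b.c.0 :: -b-> u5
  u3 = c.b.(rec X. b.b.c.0 + a.c.b.X + b.(c.b.X + (0 + X)\{a,b})) + (0 + (rec X. b.b.c.0 + a.c.b.X + b.(c.b.X + (0 + X)\{a,b})))\{a,b} :: -c-> u4
  u4 = b.(rec X. b.b.c.0 + a.c.b.X + b.(c.b.X + (0 + X)\{a,b})) :: -b-> u0
  u5 = c.0 :: -c-> u6
  u6 = 0 :: ∅
LTS(Q): 7 reachable states
  v0 = rec X. b.b.c.0 + a.c.b.X + b.(c.b.X + (0 + X)\{a,b}) + b.0 :: -a-> v1, -b-> v2, -b-> v3, -b-> v4
  v1 = c.b.(rec X. b.b.c.0 + a.c.b.X + b.(c.b.X + (0 + X)\{a,b}) + b.0) :: -c-> v5
  v2 = 0 :: ∅
  v3 = b.c.0 :: -b-> v6
  v4 = c.b.(rec X. b.b.c.0 + a.c.b.X + b.(c.b.X + (0 + X)\{a,b}) + b.0) + (0 + (rec X. b.b.c.0 + a.c.b.X + b.(c.b.X + (0 + X)\{a,b}) + b.0))\{a,b} :: -c-> v5
  v5 = b.(rec X. b.b.c.0 + a.c.b.X + b.(c.b.X + (0 + X)\{a,b}) + b.0) :: -b-> v0
  v6 = c.0 :: -c-> v2
Coarsest stable partition (strong bisimilarity classes):
  B0 = {u0}
  B1 = {u1, u3}
  B2 = {u4}
  B3 = {u2, v3}
  B4 = {u5, v6}
  B5 = {u6, v2}
  B6 = {v0}
  B7 = {v1, v4}
  B8 = {v5}
u0 ∈ B0, v0 ∈ B6 → different blocks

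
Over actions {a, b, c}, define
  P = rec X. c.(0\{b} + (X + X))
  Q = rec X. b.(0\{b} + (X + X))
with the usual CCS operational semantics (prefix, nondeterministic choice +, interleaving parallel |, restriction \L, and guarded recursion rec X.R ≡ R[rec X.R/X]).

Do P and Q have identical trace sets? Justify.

LTS(P): 2 reachable states
  s0 = rec X. c.(0\{b} + (X + X)) :: -c-> s1
  s1 = 0\{b} + ((rec X. c.(0\{b} + (X + X))) + (rec X. c.(0\{b} + (X + X)))) :: -c-> s1
LTS(Q): 2 reachable states
  t0 = rec X. b.(0\{b} + (X + X)) :: -b-> t1
  t1 = 0\{b} + ((rec X. b.(0\{b} + (X + X))) + (rec X. b.(0\{b} + (X + X)))) :: -b-> t1
Run σ = ⟨c⟩ on P: start {s0}
  after c @ step 1: {s1}
  P completes σ.
Run σ = ⟨c⟩ on Q: start {t0}
  after c @ step 1: ∅ (Q stuck)

NO — witness ⟨c⟩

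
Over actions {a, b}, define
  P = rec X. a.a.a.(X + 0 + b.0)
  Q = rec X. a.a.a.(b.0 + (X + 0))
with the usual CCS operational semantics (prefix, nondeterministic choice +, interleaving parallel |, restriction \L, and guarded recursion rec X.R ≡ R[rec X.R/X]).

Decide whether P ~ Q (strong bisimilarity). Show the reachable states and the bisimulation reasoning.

YES

P's transition system — 5 states:
  u0 = rec X. a.a.a.(X + 0 + b.0) has moves -a-> u1
  u1 = a.a.((rec X. a.a.a.(X + 0 + b.0)) + 0 + b.0) has moves -a-> u2
  u2 = a.((rec X. a.a.a.(X + 0 + b.0)) + 0 + b.0) has moves -a-> u3
  u3 = (rec X. a.a.a.(X + 0 + b.0)) + 0 + b.0 has moves -a-> u1, -b-> u4
  u4 = 0 has moves deadlocked
Q's transition system — 5 states:
  v0 = rec X. a.a.a.(b.0 + (X + 0)) has moves -a-> v1
  v1 = a.a.(b.0 + ((rec X. a.a.a.(b.0 + (X + 0))) + 0)) has moves -a-> v2
  v2 = a.(b.0 + ((rec X. a.a.a.(b.0 + (X + 0))) + 0)) has moves -a-> v3
  v3 = b.0 + ((rec X. a.a.a.(b.0 + (X + 0))) + 0) has moves -a-> v1, -b-> v4
  v4 = 0 has moves deadlocked
Coarsest stable partition (strong bisimilarity classes):
  B0 = {u0, v0}
  B1 = {u1, v1}
  B2 = {u2, v2}
  B3 = {u3, v3}
  B4 = {u4, v4}
u0 ∈ B0, v0 ∈ B0 → same block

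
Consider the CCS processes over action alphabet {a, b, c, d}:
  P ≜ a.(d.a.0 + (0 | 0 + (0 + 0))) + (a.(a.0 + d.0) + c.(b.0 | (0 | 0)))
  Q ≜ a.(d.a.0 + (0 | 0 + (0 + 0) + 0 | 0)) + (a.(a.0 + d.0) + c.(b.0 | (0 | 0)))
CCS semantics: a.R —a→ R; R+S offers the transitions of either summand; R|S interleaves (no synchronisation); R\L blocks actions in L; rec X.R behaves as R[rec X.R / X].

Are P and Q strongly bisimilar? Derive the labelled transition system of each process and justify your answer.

P's transition system — 7 states:
  m0 = a.(d.a.0 + (0 | 0 + (0 + 0))) + (a.(a.0 + d.0) + c.(b.0 | (0 | 0))) ⊢ —a→ m1, —a→ m2, —c→ m3
  m1 = a.0 + d.0 ⊢ —a→ m4, —d→ m4
  m2 = d.a.0 + (0 | 0 + (0 + 0)) ⊢ —d→ m5
  m3 = b.0 | (0 | 0) ⊢ —b→ m6
  m4 = 0 ⊢ deadlocked
  m5 = a.0 ⊢ —a→ m4
  m6 = 0 | (0 | 0) ⊢ deadlocked
Q's transition system — 7 states:
  n0 = a.(d.a.0 + (0 | 0 + (0 + 0) + 0 | 0)) + (a.(a.0 + d.0) + c.(b.0 | (0 | 0))) ⊢ —a→ n1, —a→ n2, —c→ n3
  n1 = a.0 + d.0 ⊢ —a→ n4, —d→ n4
  n2 = d.a.0 + (0 | 0 + (0 + 0) + 0 | 0) ⊢ —d→ n5
  n3 = b.0 | (0 | 0) ⊢ —b→ n6
  n4 = 0 ⊢ deadlocked
  n5 = a.0 ⊢ —a→ n4
  n6 = 0 | (0 | 0) ⊢ deadlocked
Partition-refinement fixed point:
  B0 = {m0, n0}
  B1 = {m1, n1}
  B2 = {m4, m6, n4, n6}
  B3 = {m2, n2}
  B4 = {m5, n5}
  B5 = {m3, n3}
m0 ∈ B0, n0 ∈ B0 → same block

bisimilar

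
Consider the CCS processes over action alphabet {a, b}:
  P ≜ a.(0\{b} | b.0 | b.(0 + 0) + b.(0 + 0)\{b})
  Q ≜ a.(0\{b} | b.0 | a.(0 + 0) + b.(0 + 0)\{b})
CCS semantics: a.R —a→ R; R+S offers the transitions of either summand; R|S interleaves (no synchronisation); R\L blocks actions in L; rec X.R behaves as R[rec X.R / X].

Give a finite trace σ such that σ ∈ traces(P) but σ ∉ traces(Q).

abb

LTS(P): 6 reachable states
  u0 = a.(0\{b} | b.0 | b.(0 + 0) + b.(0 + 0)\{b}) :: ··a··> u1
  u1 = 0\{b} | b.0 | b.(0 + 0) + b.(0 + 0)\{b} :: ··b··> u2, ··b··> u3, ··b··> u4
  u2 = (0 + 0)\{b} :: ·
  u3 = 0\{b} | 0 | b.(0 + 0) :: ··b··> u5
  u4 = 0\{b} | b.0 | (0 + 0) :: ··b··> u5
  u5 = 0\{b} | 0 | (0 + 0) :: ·
LTS(Q): 6 reachable states
  v0 = a.(0\{b} | b.0 | a.(0 + 0) + b.(0 + 0)\{b}) :: ··a··> v1
  v1 = 0\{b} | b.0 | a.(0 + 0) + b.(0 + 0)\{b} :: ··a··> v2, ··b··> v3, ··b··> v4
  v2 = 0\{b} | b.0 | (0 + 0) :: ··b··> v5
  v3 = (0 + 0)\{b} :: ·
  v4 = 0\{b} | 0 | a.(0 + 0) :: ··a··> v5
  v5 = 0\{b} | 0 | (0 + 0) :: ·
Executing abb from P (initial set {u0}):
  after a @ step 1: {u1}
  after b @ step 2: {u2, u3, u4}
  after b @ step 3: {u5}
  P completes σ.
Executing abb from Q (initial set {v0}):
  after a @ step 1: {v1}
  after b @ step 2: {v3, v4}
  after b @ step 3: no successor for Q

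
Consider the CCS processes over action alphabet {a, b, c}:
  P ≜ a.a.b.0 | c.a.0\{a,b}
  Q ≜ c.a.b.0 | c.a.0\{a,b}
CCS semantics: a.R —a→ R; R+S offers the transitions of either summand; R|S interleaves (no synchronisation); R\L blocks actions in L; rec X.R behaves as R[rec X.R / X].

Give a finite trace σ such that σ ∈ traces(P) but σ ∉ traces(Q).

P's transition system — 12 states:
  m0 = a.a.b.0 | c.a.0\{a,b} ⊢ =a=> m1, =c=> m2
  m1 = a.b.0 | c.a.0\{a,b} ⊢ =a=> m3, =c=> m4
  m2 = a.a.b.0 | a.0\{a,b} ⊢ =a=> m4, =a=> m5
  m3 = b.0 | c.a.0\{a,b} ⊢ =b=> m6, =c=> m7
  m4 = a.b.0 | a.0\{a,b} ⊢ =a=> m7, =a=> m8
  m5 = a.a.b.0 | 0\{a,b} ⊢ =a=> m8
  m6 = 0 | c.a.0\{a,b} ⊢ =c=> m9
  m7 = b.0 | a.0\{a,b} ⊢ =a=> m10, =b=> m9
  m8 = a.b.0 | 0\{a,b} ⊢ =a=> m10
  m9 = 0 | a.0\{a,b} ⊢ =a=> m11
  m10 = b.0 | 0\{a,b} ⊢ =b=> m11
  m11 = 0 | 0\{a,b} ⊢ ·
Q's transition system — 12 states:
  n0 = c.a.b.0 | c.a.0\{a,b} ⊢ =c=> n1, =c=> n2
  n1 = a.b.0 | c.a.0\{a,b} ⊢ =a=> n3, =c=> n4
  n2 = c.a.b.0 | a.0\{a,b} ⊢ =a=> n5, =c=> n4
  n3 = b.0 | c.a.0\{a,b} ⊢ =b=> n6, =c=> n7
  n4 = a.b.0 | a.0\{a,b} ⊢ =a=> n7, =a=> n8
  n5 = c.a.b.0 | 0\{a,b} ⊢ =c=> n8
  n6 = 0 | c.a.0\{a,b} ⊢ =c=> n9
  n7 = b.0 | a.0\{a,b} ⊢ =a=> n10, =b=> n9
  n8 = a.b.0 | 0\{a,b} ⊢ =a=> n10
  n9 = 0 | a.0\{a,b} ⊢ =a=> n11
  n10 = b.0 | 0\{a,b} ⊢ =b=> n11
  n11 = 0 | 0\{a,b} ⊢ ·
Run σ = ⟨a⟩ on P: start {m0}
  [1] a ⇒ {m1}
  P completes σ.
Run σ = ⟨a⟩ on Q: start {n0}
  [1] a ⇒ ∅ (Q stuck)

a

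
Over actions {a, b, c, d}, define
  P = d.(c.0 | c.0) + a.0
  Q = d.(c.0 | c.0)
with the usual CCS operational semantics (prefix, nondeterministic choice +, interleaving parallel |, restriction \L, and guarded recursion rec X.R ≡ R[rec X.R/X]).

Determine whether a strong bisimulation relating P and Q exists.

Reachable graph of P (6 states):
  u0 = d.(c.0 | c.0) + a.0 → --a--▸ u1, --d--▸ u2
  u1 = 0 → stopped
  u2 = c.0 | c.0 → --c--▸ u3, --c--▸ u4
  u3 = 0 | c.0 → --c--▸ u5
  u4 = c.0 | 0 → --c--▸ u5
  u5 = 0 | 0 → stopped
Reachable graph of Q (5 states):
  v0 = d.(c.0 | c.0) → --d--▸ v1
  v1 = c.0 | c.0 → --c--▸ v2, --c--▸ v3
  v2 = 0 | c.0 → --c--▸ v4
  v3 = c.0 | 0 → --c--▸ v4
  v4 = 0 | 0 → stopped
Partition-refinement fixed point:
  B0 = {u0}
  B1 = {u2, v1}
  B2 = {u3, u4, v2, v3}
  B3 = {u1, u5, v4}
  B4 = {v0}
u0 ∈ B0, v0 ∈ B4 → different blocks

NO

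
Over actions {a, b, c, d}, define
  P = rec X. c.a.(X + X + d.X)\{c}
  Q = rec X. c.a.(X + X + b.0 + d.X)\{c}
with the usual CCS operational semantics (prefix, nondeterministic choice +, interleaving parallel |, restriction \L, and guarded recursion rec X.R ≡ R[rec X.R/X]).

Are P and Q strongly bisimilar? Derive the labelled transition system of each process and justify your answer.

P ≁ Q

P's transition system — 4 states:
  p0 = rec X. c.a.(X + X + d.X)\{c} → —c→ p1
  p1 = a.((rec X. c.a.(X + X + d.X)\{c}) + (rec X. c.a.(X + X + d.X)\{c}) + d.(rec X. c.a.(X + X + d.X)\{c}))\{c} → —a→ p2
  p2 = ((rec X. c.a.(X + X + d.X)\{c}) + (rec X. c.a.(X + X + d.X)\{c}) + d.(rec X. c.a.(X + X + d.X)\{c}))\{c} → —d→ p3
  p3 = (rec X. c.a.(X + X + d.X)\{c})\{c} → ·
Q's transition system — 5 states:
  q0 = rec X. c.a.(X + X + b.0 + d.X)\{c} → —c→ q1
  q1 = a.((rec X. c.a.(X + X + b.0 + d.X)\{c}) + (rec X. c.a.(X + X + b.0 + d.X)\{c}) + b.0 + d.(rec X. c.a.(X + X + b.0 + d.X)\{c}))\{c} → —a→ q2
  q2 = ((rec X. c.a.(X + X + b.0 + d.X)\{c}) + (rec X. c.a.(X + X + b.0 + d.X)\{c}) + b.0 + d.(rec X. c.a.(X + X + b.0 + d.X)\{c}))\{c} → —b→ q3, —d→ q4
  q3 = 0\{c} → ·
  q4 = (rec X. c.a.(X + X + b.0 + d.X)\{c})\{c} → ·
Partition-refinement fixed point:
  B0 = {p0}
  B1 = {p1}
  B2 = {p2}
  B3 = {p3, q3, q4}
  B4 = {q0}
  B5 = {q1}
  B6 = {q2}
p0 ∈ B0, q0 ∈ B4 → different blocks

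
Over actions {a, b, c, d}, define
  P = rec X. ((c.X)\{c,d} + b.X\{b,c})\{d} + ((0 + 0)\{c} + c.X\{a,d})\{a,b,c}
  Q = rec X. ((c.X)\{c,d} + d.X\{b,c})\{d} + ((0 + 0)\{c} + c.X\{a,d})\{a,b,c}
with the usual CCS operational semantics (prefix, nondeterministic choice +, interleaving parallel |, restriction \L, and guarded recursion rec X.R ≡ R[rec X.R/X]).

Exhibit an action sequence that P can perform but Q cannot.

b

P's transition system — 2 states:
  u0 = rec X. ((c.X)\{c,d} + b.X\{b,c})\{d} + ((0 + 0)\{c} + c.X\{a,d})\{a,b,c} ⊢ --b--▸ u1
  u1 = (rec X. ((c.X)\{c,d} + b.X\{b,c})\{d} + ((0 + 0)\{c} + c.X\{a,d})\{a,b,c})\{b,c}\{d} ⊢ ∅
Q's transition system — 1 states:
  v0 = rec X. ((c.X)\{c,d} + d.X\{b,c})\{d} + ((0 + 0)\{c} + c.X\{a,d})\{a,b,c} ⊢ ∅
Executing b from P (initial set {u0}):
  step 1 (b): {u1}
  — P admits the full trace.
Executing b from Q (initial set {v0}):
  step 1 (b): ∅ (Q stuck)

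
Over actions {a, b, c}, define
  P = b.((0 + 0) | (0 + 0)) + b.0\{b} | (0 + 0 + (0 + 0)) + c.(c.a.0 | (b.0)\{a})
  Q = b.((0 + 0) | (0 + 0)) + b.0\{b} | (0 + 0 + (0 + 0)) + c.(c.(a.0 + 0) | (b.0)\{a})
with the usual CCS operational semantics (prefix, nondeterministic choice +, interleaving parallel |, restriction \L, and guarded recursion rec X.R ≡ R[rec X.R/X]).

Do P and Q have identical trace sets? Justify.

YES

Reachable graph of P (9 states):
  u0 = b.((0 + 0) | (0 + 0)) + b.0\{b} | (0 + 0 + (0 + 0)) + c.(c.a.0 | (b.0)\{a}) → ··b··> u1, ··b··> u2, ··c··> u3
  u1 = (0 + 0) | (0 + 0) → (no moves)
  u2 = 0\{b} | (0 + 0 + (0 + 0)) → (no moves)
  u3 = c.a.0 | (b.0)\{a} → ··b··> u4, ··c··> u5
  u4 = c.a.0 | 0\{a} → ··c··> u6
  u5 = a.0 | (b.0)\{a} → ··a··> u7, ··b··> u6
  u6 = a.0 | 0\{a} → ··a··> u8
  u7 = 0 | (b.0)\{a} → ··b··> u8
  u8 = 0 | 0\{a} → (no moves)
Reachable graph of Q (9 states):
  v0 = b.((0 + 0) | (0 + 0)) + b.0\{b} | (0 + 0 + (0 + 0)) + c.(c.(a.0 + 0) | (b.0)\{a}) → ··b··> v1, ··b··> v2, ··c··> v3
  v1 = (0 + 0) | (0 + 0) → (no moves)
  v2 = 0\{b} | (0 + 0 + (0 + 0)) → (no moves)
  v3 = c.(a.0 + 0) | (b.0)\{a} → ··b··> v4, ··c··> v5
  v4 = c.(a.0 + 0) | 0\{a} → ··c··> v6
  v5 = (a.0 + 0) | (b.0)\{a} → ··a··> v7, ··b··> v6
  v6 = (a.0 + 0) | 0\{a} → ··a··> v8
  v7 = 0 | (b.0)\{a} → ··b··> v8
  v8 = 0 | 0\{a} → (no moves)
Bisimilarity quotient blocks:
  B0 = {u0, v0}
  B1 = {u3, v3}
  B2 = {u5, v5}
  B3 = {u7, v7}
  B4 = {u1, u2, u8, v1, v2, v8}
  B5 = {u6, v6}
  B6 = {u4, v4}
u0 ∈ B0, v0 ∈ B0 → same block
Bisimilar ⇒ trace-equivalent.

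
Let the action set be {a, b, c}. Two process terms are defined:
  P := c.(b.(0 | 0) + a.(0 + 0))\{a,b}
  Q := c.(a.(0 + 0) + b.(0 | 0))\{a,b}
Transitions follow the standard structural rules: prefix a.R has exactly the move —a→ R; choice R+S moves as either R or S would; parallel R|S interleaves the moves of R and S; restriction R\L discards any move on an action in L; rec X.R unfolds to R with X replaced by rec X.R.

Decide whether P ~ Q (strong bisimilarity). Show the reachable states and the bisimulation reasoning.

P's transition system — 2 states:
  p0 = c.(b.(0 | 0) + a.(0 + 0))\{a,b} ⊢ ··c··> p1
  p1 = (b.(0 | 0) + a.(0 + 0))\{a,b} ⊢ stopped
Q's transition system — 2 states:
  q0 = c.(a.(0 + 0) + b.(0 | 0))\{a,b} ⊢ ··c··> q1
  q1 = (a.(0 + 0) + b.(0 | 0))\{a,b} ⊢ stopped
Coarsest stable partition (strong bisimilarity classes):
  B0 = {p0, q0}
  B1 = {p1, q1}
p0 ∈ B0, q0 ∈ B0 → same block

P ~ Q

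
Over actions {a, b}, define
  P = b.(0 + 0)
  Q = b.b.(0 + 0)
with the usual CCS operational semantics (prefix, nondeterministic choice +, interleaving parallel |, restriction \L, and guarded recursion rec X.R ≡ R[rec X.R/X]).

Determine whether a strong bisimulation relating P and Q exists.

Reachable graph of P (2 states):
  s0 = b.(0 + 0) has moves =b=> s1
  s1 = 0 + 0 has moves deadlocked
Reachable graph of Q (3 states):
  t0 = b.b.(0 + 0) has moves =b=> t1
  t1 = b.(0 + 0) has moves =b=> t2
  t2 = 0 + 0 has moves deadlocked
Partition-refinement fixed point:
  B0 = {s0, t1}
  B1 = {s1, t2}
  B2 = {t0}
s0 ∈ B0, t0 ∈ B2 → different blocks

NO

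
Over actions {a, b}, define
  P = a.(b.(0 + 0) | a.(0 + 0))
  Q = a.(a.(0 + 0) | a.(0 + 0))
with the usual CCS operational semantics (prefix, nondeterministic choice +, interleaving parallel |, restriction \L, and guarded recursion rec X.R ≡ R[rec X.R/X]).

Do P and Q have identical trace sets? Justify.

LTS(P): 5 reachable states
  m0 = a.(b.(0 + 0) | a.(0 + 0)) → ··a··> m1
  m1 = b.(0 + 0) | a.(0 + 0) → ··a··> m2, ··b··> m3
  m2 = b.(0 + 0) | (0 + 0) → ··b··> m4
  m3 = (0 + 0) | a.(0 + 0) → ··a··> m4
  m4 = (0 + 0) | (0 + 0) → ∅
LTS(Q): 5 reachable states
  n0 = a.(a.(0 + 0) | a.(0 + 0)) → ··a··> n1
  n1 = a.(0 + 0) | a.(0 + 0) → ··a··> n2, ··a··> n3
  n2 = (0 + 0) | a.(0 + 0) → ··a··> n4
  n3 = a.(0 + 0) | (0 + 0) → ··a··> n4
  n4 = (0 + 0) | (0 + 0) → ∅
Executing ab from P (initial set {m0}):
  after a @ step 1: {m1}
  after b @ step 2: {m3}
  ✓ P
Executing ab from Q (initial set {n0}):
  after a @ step 1: {n1}
  after b @ step 2: ∅  — Q cannot continue

traces(P) ≠ traces(Q) — witness ⟨ab⟩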